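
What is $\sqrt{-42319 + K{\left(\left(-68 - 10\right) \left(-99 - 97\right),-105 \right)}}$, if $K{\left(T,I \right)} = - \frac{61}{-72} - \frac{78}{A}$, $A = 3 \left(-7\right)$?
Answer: $\frac{i \sqrt{298570678}}{84} \approx 205.7 i$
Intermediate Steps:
$A = -21$
$K{\left(T,I \right)} = \frac{2299}{504}$ ($K{\left(T,I \right)} = - \frac{61}{-72} - \frac{78}{-21} = \left(-61\right) \left(- \frac{1}{72}\right) - - \frac{26}{7} = \frac{61}{72} + \frac{26}{7} = \frac{2299}{504}$)
$\sqrt{-42319 + K{\left(\left(-68 - 10\right) \left(-99 - 97\right),-105 \right)}} = \sqrt{-42319 + \frac{2299}{504}} = \sqrt{- \frac{21326477}{504}} = \frac{i \sqrt{298570678}}{84}$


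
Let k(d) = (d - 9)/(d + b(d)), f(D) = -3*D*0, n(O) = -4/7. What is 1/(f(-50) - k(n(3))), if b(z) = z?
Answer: -8/67 ≈ -0.11940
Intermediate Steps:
n(O) = -4/7 (n(O) = -4*⅐ = -4/7)
f(D) = 0
k(d) = (-9 + d)/(2*d) (k(d) = (d - 9)/(d + d) = (-9 + d)/((2*d)) = (-9 + d)*(1/(2*d)) = (-9 + d)/(2*d))
1/(f(-50) - k(n(3))) = 1/(0 - (-9 - 4/7)/(2*(-4/7))) = 1/(0 - (-7)*(-67)/(2*4*7)) = 1/(0 - 1*67/8) = 1/(0 - 67/8) = 1/(-67/8) = -8/67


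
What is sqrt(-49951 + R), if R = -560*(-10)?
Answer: I*sqrt(44351) ≈ 210.6*I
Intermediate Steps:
R = 5600
sqrt(-49951 + R) = sqrt(-49951 + 5600) = sqrt(-44351) = I*sqrt(44351)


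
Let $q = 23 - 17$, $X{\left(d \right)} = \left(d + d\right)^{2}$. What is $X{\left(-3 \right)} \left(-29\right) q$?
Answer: $-6264$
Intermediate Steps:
$X{\left(d \right)} = 4 d^{2}$ ($X{\left(d \right)} = \left(2 d\right)^{2} = 4 d^{2}$)
$q = 6$
$X{\left(-3 \right)} \left(-29\right) q = 4 \left(-3\right)^{2} \left(-29\right) 6 = 4 \cdot 9 \left(-29\right) 6 = 36 \left(-29\right) 6 = \left(-1044\right) 6 = -6264$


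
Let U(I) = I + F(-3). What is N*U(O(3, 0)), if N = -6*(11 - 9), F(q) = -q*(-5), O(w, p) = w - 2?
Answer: 168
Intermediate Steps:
O(w, p) = -2 + w
F(q) = 5*q
N = -12 (N = -6*2 = -12)
U(I) = -15 + I (U(I) = I + 5*(-3) = I - 15 = -15 + I)
N*U(O(3, 0)) = -12*(-15 + (-2 + 3)) = -12*(-15 + 1) = -12*(-14) = 168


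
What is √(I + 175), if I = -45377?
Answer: I*√45202 ≈ 212.61*I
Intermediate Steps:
√(I + 175) = √(-45377 + 175) = √(-45202) = I*√45202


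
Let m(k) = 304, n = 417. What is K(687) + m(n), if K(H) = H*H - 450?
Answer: 471823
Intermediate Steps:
K(H) = -450 + H**2 (K(H) = H**2 - 450 = -450 + H**2)
K(687) + m(n) = (-450 + 687**2) + 304 = (-450 + 471969) + 304 = 471519 + 304 = 471823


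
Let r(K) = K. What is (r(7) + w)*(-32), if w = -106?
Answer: 3168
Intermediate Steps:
(r(7) + w)*(-32) = (7 - 106)*(-32) = -99*(-32) = 3168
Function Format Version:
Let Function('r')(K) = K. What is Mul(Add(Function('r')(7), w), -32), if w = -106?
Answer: 3168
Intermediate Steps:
Mul(Add(Function('r')(7), w), -32) = Mul(Add(7, -106), -32) = Mul(-99, -32) = 3168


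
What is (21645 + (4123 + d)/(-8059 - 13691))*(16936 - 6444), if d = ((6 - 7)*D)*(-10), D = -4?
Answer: 823227967694/3625 ≈ 2.2710e+8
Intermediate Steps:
d = -40 (d = ((6 - 7)*(-4))*(-10) = -1*(-4)*(-10) = 4*(-10) = -40)
(21645 + (4123 + d)/(-8059 - 13691))*(16936 - 6444) = (21645 + (4123 - 40)/(-8059 - 13691))*(16936 - 6444) = (21645 + 4083/(-21750))*10492 = (21645 + 4083*(-1/21750))*10492 = (21645 - 1361/7250)*10492 = (156924889/7250)*10492 = 823227967694/3625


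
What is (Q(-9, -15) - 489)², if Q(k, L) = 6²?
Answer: 205209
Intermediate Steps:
Q(k, L) = 36
(Q(-9, -15) - 489)² = (36 - 489)² = (-453)² = 205209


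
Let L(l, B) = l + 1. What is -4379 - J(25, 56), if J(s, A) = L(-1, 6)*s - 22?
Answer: -4357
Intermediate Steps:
L(l, B) = 1 + l
J(s, A) = -22 (J(s, A) = (1 - 1)*s - 22 = 0*s - 22 = 0 - 22 = -22)
-4379 - J(25, 56) = -4379 - 1*(-22) = -4379 + 22 = -4357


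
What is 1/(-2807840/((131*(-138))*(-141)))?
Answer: -55413/61040 ≈ -0.90781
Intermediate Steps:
1/(-2807840/((131*(-138))*(-141))) = 1/(-2807840/((-18078*(-141)))) = 1/(-2807840/2548998) = 1/(-2807840*1/2548998) = 1/(-61040/55413) = -55413/61040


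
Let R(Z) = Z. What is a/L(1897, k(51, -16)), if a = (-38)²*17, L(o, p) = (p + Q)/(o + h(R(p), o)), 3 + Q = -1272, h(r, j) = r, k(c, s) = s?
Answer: -46174788/1291 ≈ -35767.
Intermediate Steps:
Q = -1275 (Q = -3 - 1272 = -1275)
L(o, p) = (-1275 + p)/(o + p) (L(o, p) = (p - 1275)/(o + p) = (-1275 + p)/(o + p))
a = 24548 (a = 1444*17 = 24548)
a/L(1897, k(51, -16)) = 24548/(((-1275 - 16)/(1897 - 16))) = 24548/((-1291/1881)) = 24548/(((1/1881)*(-1291))) = 24548/(-1291/1881) = 24548*(-1881/1291) = -46174788/1291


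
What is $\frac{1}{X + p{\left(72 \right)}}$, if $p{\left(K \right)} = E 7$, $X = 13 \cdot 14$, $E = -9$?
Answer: $\frac{1}{119} \approx 0.0084034$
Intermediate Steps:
$X = 182$
$p{\left(K \right)} = -63$ ($p{\left(K \right)} = \left(-9\right) 7 = -63$)
$\frac{1}{X + p{\left(72 \right)}} = \frac{1}{182 - 63} = \frac{1}{119}$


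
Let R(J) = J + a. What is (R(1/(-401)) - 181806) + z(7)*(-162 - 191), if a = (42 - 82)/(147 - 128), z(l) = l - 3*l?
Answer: -1347542875/7619 ≈ -1.7687e+5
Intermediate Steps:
z(l) = -2*l
a = -40/19 ≈ -2.1053
R(J) = -40/19 + J (R(J) = J - 40/19 = -40/19 + J)
(R(1/(-401)) - 181806) + z(7)*(-162 - 191) = ((-40/19 + 1/(-401)) - 181806) + (-2*7)*(-162 - 191) = ((-40/19 - 1/401) - 181806) - 14*(-353) = (-16059/7619 - 181806) + 4942 = -1385195973/7619 + 4942 = -1347542875/7619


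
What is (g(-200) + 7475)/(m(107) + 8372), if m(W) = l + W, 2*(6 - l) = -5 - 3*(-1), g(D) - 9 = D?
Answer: 3642/4243 ≈ 0.85835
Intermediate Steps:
g(D) = 9 + D
l = 7 (l = 6 - (-5 - 3*(-1))/2 = 6 - (-5 + 3)/2 = 6 - ½*(-2) = 6 + 1 = 7)
m(W) = 7 + W
(g(-200) + 7475)/(m(107) + 8372) = ((9 - 200) + 7475)/((7 + 107) + 8372) = (-191 + 7475)/(114 + 8372) = 7284/8486 = 7284*(1/8486) = 3642/4243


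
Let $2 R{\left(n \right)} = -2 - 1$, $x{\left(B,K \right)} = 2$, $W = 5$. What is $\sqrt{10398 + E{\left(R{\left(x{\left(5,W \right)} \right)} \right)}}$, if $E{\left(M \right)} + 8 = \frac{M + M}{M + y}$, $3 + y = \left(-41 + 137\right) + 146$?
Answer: $\frac{2 \sqrt{23442409}}{95} \approx 101.93$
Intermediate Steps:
$y = 239$ ($y = -3 + \left(\left(-41 + 137\right) + 146\right) = -3 + \left(96 + 146\right) = -3 + 242 = 239$)
$R{\left(n \right)} = - \frac{3}{2}$ ($R{\left(n \right)} = \frac{-2 - 1}{2} = \frac{1}{2} \left(-3\right) = - \frac{3}{2}$)
$E{\left(M \right)} = -8 + \frac{2 M}{239 + M}$ ($E{\left(M \right)} = -8 + \frac{M + M}{M + 239} = -8 + \frac{2 M}{239 + M}$)
$\sqrt{10398 + E{\left(R{\left(x{\left(5,W \right)} \right)} \right)}} = \sqrt{10398 + \frac{2 \left(-956 - - \frac{9}{2}\right)}{239 - \frac{3}{2}}} = \sqrt{10398 + \frac{2 \left(-956 + \frac{9}{2}\right)}{\frac{475}{2}}} = \sqrt{10398 + 2 \cdot \frac{2}{475} \left(- \frac{1903}{2}\right)} = \sqrt{10398 - \frac{3806}{475}} = \sqrt{\frac{4935244}{475}} = \frac{2 \sqrt{23442409}}{95}$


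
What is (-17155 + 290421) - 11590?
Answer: 261676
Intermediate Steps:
(-17155 + 290421) - 11590 = 273266 - 11590 = 261676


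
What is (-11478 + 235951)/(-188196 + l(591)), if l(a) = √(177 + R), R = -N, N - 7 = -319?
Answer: -14081640236/11805911309 - 224473*√489/35417733927 ≈ -1.1929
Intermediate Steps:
N = -312 (N = 7 - 319 = -312)
R = 312 (R = -1*(-312) = 312)
l(a) = √489 (l(a) = √(177 + 312) = √489)
(-11478 + 235951)/(-188196 + l(591)) = (-11478 + 235951)/(-188196 + √489) = 224473/(-188196 + √489)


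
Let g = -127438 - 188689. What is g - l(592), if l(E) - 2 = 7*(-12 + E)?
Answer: -320189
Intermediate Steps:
l(E) = -82 + 7*E (l(E) = 2 + 7*(-12 + E) = 2 + (-84 + 7*E) = -82 + 7*E)
g = -316127
g - l(592) = -316127 - (-82 + 7*592) = -316127 - (-82 + 4144) = -316127 - 1*4062 = -316127 - 4062 = -320189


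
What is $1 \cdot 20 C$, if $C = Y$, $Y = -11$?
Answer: $-220$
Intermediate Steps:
$C = -11$
$1 \cdot 20 C = 1 \cdot 20 \left(-11\right) = 20 \left(-11\right) = -220$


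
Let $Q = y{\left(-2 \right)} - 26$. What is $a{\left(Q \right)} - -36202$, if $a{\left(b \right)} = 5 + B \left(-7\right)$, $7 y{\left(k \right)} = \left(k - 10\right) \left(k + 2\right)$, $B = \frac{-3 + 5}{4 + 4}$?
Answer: $\frac{144821}{4} \approx 36205.0$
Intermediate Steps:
$B = \frac{1}{4}$ ($B = \frac{2}{8} = 2 \cdot \frac{1}{8} = \frac{1}{4} \approx 0.25$)
$y{\left(k \right)} = \frac{\left(-10 + k\right) \left(2 + k\right)}{7}$ ($y{\left(k \right)} = \frac{\left(k - 10\right) \left(k + 2\right)}{7} = \frac{\left(-10 + k\right) \left(2 + k\right)}{7}$)
$Q = -26$ ($Q = \left(- \frac{20}{7} - - \frac{16}{7} + \frac{\left(-2\right)^{2}}{7}\right) - 26 = \left(- \frac{20}{7} + \frac{16}{7} + \frac{1}{7} \cdot 4\right) - 26 = \left(- \frac{20}{7} + \frac{16}{7} + \frac{4}{7}\right) - 26 = 0 - 26 = -26$)
$a{\left(b \right)} = \frac{13}{4}$ ($a{\left(b \right)} = 5 + \frac{1}{4} \left(-7\right) = 5 - \frac{7}{4} = \frac{13}{4}$)
$a{\left(Q \right)} - -36202 = \frac{13}{4} - -36202 = \frac{13}{4} + 36202 = \frac{144821}{4}$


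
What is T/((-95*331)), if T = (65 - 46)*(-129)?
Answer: 129/1655 ≈ 0.077946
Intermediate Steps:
T = -2451 (T = 19*(-129) = -2451)
T/((-95*331)) = -2451/((-95*331)) = -2451/(-31445) = -2451*(-1/31445) = 129/1655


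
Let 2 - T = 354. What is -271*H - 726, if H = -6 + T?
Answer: 96292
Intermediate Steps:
T = -352 (T = 2 - 1*354 = 2 - 354 = -352)
H = -358 (H = -6 - 352 = -358)
-271*H - 726 = -271*(-358) - 726 = 97018 - 726 = 96292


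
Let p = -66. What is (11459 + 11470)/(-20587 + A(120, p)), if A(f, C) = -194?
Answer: -7643/6927 ≈ -1.1034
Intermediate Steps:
(11459 + 11470)/(-20587 + A(120, p)) = (11459 + 11470)/(-20587 - 194) = 22929/(-20781) = 22929*(-1/20781) = -7643/6927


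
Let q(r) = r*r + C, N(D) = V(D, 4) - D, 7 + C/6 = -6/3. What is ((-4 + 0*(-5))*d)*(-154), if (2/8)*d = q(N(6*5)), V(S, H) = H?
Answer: 1532608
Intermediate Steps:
C = -54 (C = -42 + 6*(-6/3) = -42 + 6*(-6*⅓) = -42 + 6*(-2) = -42 - 12 = -54)
N(D) = 4 - D
q(r) = -54 + r² (q(r) = r*r - 54 = r² - 54 = -54 + r²)
d = 2488 (d = 4*(-54 + (4 - 6*5)²) = 4*(-54 + (4 - 1*30)²) = 4*(-54 + (4 - 30)²) = 4*(-54 + (-26)²) = 4*(-54 + 676) = 4*622 = 2488)
((-4 + 0*(-5))*d)*(-154) = ((-4 + 0*(-5))*2488)*(-154) = ((-4 + 0)*2488)*(-154) = -4*2488*(-154) = -9952*(-154) = 1532608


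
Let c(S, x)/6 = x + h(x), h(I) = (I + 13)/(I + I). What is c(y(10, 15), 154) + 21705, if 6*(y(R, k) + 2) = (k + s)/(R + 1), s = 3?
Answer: 3485367/154 ≈ 22632.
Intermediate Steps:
y(R, k) = -2 + (3 + k)/(6*(1 + R)) (y(R, k) = -2 + ((k + 3)/(R + 1))/6 = -2 + ((3 + k)/(1 + R))/6 = -2 + (3 + k)/(6*(1 + R)))
h(I) = (13 + I)/(2*I) (h(I) = (13 + I)/((2*I)) = (13 + I)*(1/(2*I)) = (13 + I)/(2*I))
c(S, x) = 6*x + 3*(13 + x)/x (c(S, x) = 6*(x + (13 + x)/(2*x)) = 6*x + 3*(13 + x)/x)
c(y(10, 15), 154) + 21705 = (3 + 6*154 + 39/154) + 21705 = (3 + 924 + 39*(1/154)) + 21705 = (3 + 924 + 39/154) + 21705 = 142797/154 + 21705 = 3485367/154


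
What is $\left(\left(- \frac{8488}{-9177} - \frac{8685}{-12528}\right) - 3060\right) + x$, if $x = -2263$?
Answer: $- \frac{7553041659}{1419376} \approx -5321.4$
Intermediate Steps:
$\left(\left(- \frac{8488}{-9177} - \frac{8685}{-12528}\right) - 3060\right) + x = \left(\left(- \frac{8488}{-9177} - \frac{8685}{-12528}\right) - 3060\right) - 2263 = \left(\left(\left(-8488\right) \left(- \frac{1}{9177}\right) - - \frac{965}{1392}\right) - 3060\right) - 2263 = \left(\left(\frac{8488}{9177} + \frac{965}{1392}\right) - 3060\right) - 2263 = \left(\frac{2296789}{1419376} - 3060\right) - 2263 = - \frac{4340993771}{1419376} - 2263 = - \frac{7553041659}{1419376}$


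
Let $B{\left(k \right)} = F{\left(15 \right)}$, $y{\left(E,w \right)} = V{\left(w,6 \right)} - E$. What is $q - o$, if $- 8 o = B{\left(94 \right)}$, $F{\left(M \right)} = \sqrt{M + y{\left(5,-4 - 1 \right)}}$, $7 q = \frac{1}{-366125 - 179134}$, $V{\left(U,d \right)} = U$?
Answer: $- \frac{1}{3816813} + \frac{\sqrt{5}}{8} \approx 0.27951$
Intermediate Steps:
$y{\left(E,w \right)} = w - E$
$q = - \frac{1}{3816813}$ ($q = \frac{1}{7 \left(-366125 - 179134\right)} = \frac{1}{7 \left(-545259\right)} = \frac{1}{7} \left(- \frac{1}{545259}\right) = - \frac{1}{3816813} \approx -2.62 \cdot 10^{-7}$)
$F{\left(M \right)} = \sqrt{-10 + M}$ ($F{\left(M \right)} = \sqrt{M - 10} = \sqrt{-10 + M}$)
$B{\left(k \right)} = \sqrt{5}$ ($B{\left(k \right)} = \sqrt{-10 + 15} = \sqrt{5}$)
$o = - \frac{\sqrt{5}}{8} \approx -0.27951$
$q - o = - \frac{1}{3816813} - - \frac{\sqrt{5}}{8} = - \frac{1}{3816813} + \frac{\sqrt{5}}{8}$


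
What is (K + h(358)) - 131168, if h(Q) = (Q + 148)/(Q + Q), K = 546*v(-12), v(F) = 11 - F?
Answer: -42462127/358 ≈ -1.1861e+5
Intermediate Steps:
K = 12558 (K = 546*(11 - 1*(-12)) = 546*(11 + 12) = 546*23 = 12558)
h(Q) = (148 + Q)/(2*Q) (h(Q) = (148 + Q)/((2*Q)) = (148 + Q)*(1/(2*Q)) = (148 + Q)/(2*Q))
(K + h(358)) - 131168 = (12558 + (½)*(148 + 358)/358) - 131168 = (12558 + (½)*(1/358)*506) - 131168 = (12558 + 253/358) - 131168 = 4496017/358 - 131168 = -42462127/358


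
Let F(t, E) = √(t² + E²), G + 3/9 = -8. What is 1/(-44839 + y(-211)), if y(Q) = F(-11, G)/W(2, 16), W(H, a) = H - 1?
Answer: -403551/18094821575 - 3*√1714/18094821575 ≈ -2.2309e-5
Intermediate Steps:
W(H, a) = -1 + H
G = -25/3 (G = -⅓ - 8 = -25/3 ≈ -8.3333)
F(t, E) = √(E² + t²)
y(Q) = √1714/3 (y(Q) = √((-25/3)² + (-11)²)/(-1 + 2) = √(625/9 + 121)/1 = √(1714/9)*1 = (√1714/3)*1 = √1714/3)
1/(-44839 + y(-211)) = 1/(-44839 + √1714/3)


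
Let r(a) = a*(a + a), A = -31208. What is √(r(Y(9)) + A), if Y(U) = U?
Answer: 19*I*√86 ≈ 176.2*I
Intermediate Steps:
r(a) = 2*a² (r(a) = a*(2*a) = 2*a²)
√(r(Y(9)) + A) = √(2*9² - 31208) = √(2*81 - 31208) = √(162 - 31208) = √(-31046) = 19*I*√86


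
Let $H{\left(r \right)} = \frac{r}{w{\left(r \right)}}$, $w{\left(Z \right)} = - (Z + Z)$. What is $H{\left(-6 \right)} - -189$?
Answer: $\frac{377}{2} \approx 188.5$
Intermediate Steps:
$w{\left(Z \right)} = - 2 Z$
$H{\left(r \right)} = - \frac{1}{2}$ ($H{\left(r \right)} = \frac{r}{\left(-2\right) r} = r \left(- \frac{1}{2 r}\right) = - \frac{1}{2}$)
$H{\left(-6 \right)} - -189 = - \frac{1}{2} - -189 = - \frac{1}{2} + 189 = \frac{377}{2}$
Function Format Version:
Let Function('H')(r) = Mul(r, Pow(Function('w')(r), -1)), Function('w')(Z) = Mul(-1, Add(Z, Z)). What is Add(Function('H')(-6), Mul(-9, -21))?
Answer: Rational(377, 2) ≈ 188.50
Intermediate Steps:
Function('w')(Z) = Mul(-2, Z) (Function('w')(Z) = Mul(-1, Mul(2, Z)) = Mul(-2, Z))
Function('H')(r) = Rational(-1, 2) (Function('H')(r) = Mul(r, Pow(Mul(-2, r), -1)) = Mul(r, Mul(Rational(-1, 2), Pow(r, -1))) = Rational(-1, 2))
Add(Function('H')(-6), Mul(-9, -21)) = Add(Rational(-1, 2), Mul(-9, -21)) = Add(Rational(-1, 2), 189) = Rational(377, 2)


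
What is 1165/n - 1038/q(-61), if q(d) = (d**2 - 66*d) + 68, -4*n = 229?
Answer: -12218534/596545 ≈ -20.482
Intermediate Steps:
n = -229/4 (n = -1/4*229 = -229/4 ≈ -57.250)
q(d) = 68 + d**2 - 66*d
1165/n - 1038/q(-61) = 1165/(-229/4) - 1038/(68 + (-61)**2 - 66*(-61)) = 1165*(-4/229) - 1038/(68 + 3721 + 4026) = -4660/229 - 1038/7815 = -4660/229 - 1038*1/7815 = -4660/229 - 346/2605 = -12218534/596545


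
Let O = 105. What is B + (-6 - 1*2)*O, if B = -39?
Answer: -879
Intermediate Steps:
B + (-6 - 1*2)*O = -39 + (-6 - 1*2)*105 = -39 + (-6 - 2)*105 = -39 - 8*105 = -39 - 840 = -879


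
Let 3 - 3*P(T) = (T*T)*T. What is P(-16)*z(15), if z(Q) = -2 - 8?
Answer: -40990/3 ≈ -13663.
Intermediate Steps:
P(T) = 1 - T**3/3 (P(T) = 1 - T*T*T/3 = 1 - T**2*T/3 = 1 - T**3/3)
z(Q) = -10
P(-16)*z(15) = (1 - 1/3*(-16)**3)*(-10) = (1 - 1/3*(-4096))*(-10) = (1 + 4096/3)*(-10) = (4099/3)*(-10) = -40990/3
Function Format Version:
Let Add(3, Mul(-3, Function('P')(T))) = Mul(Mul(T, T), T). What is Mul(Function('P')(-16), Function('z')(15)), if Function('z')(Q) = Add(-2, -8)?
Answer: Rational(-40990, 3) ≈ -13663.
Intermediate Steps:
Function('P')(T) = Add(1, Mul(Rational(-1, 3), Pow(T, 3))) (Function('P')(T) = Add(1, Mul(Rational(-1, 3), Mul(Mul(T, T), T))) = Add(1, Mul(Rational(-1, 3), Mul(Pow(T, 2), T))) = Add(1, Mul(Rational(-1, 3), Pow(T, 3))))
Function('z')(Q) = -10
Mul(Function('P')(-16), Function('z')(15)) = Mul(Add(1, Mul(Rational(-1, 3), Pow(-16, 3))), -10) = Mul(Add(1, Mul(Rational(-1, 3), -4096)), -10) = Mul(Add(1, Rational(4096, 3)), -10) = Mul(Rational(4099, 3), -10) = Rational(-40990, 3)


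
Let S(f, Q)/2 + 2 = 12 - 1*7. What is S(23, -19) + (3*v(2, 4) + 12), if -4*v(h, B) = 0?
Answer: 18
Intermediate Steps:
S(f, Q) = 6 (S(f, Q) = -4 + 2*(12 - 1*7) = -4 + 2*(12 - 7) = -4 + 2*5 = -4 + 10 = 6)
v(h, B) = 0 (v(h, B) = -¼*0 = 0)
S(23, -19) + (3*v(2, 4) + 12) = 6 + (3*0 + 12) = 6 + (0 + 12) = 6 + 12 = 18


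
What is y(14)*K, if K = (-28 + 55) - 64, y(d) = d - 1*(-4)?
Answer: -666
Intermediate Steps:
y(d) = 4 + d (y(d) = d + 4 = 4 + d)
K = -37 (K = 27 - 64 = -37)
y(14)*K = (4 + 14)*(-37) = 18*(-37) = -666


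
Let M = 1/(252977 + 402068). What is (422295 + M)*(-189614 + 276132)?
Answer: 23932801945982968/655045 ≈ 3.6536e+10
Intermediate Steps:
M = 1/655045 ≈ 1.5266e-6
(422295 + M)*(-189614 + 276132) = (422295 + 1/655045)*(-189614 + 276132) = (276622228276/655045)*86518 = 23932801945982968/655045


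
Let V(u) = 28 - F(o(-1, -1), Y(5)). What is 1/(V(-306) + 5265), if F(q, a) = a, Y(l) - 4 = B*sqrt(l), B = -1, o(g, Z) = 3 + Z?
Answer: 5289/27973516 - sqrt(5)/27973516 ≈ 0.00018899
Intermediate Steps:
Y(l) = 4 - sqrt(l)
V(u) = 24 + sqrt(5) (V(u) = 28 - (4 - sqrt(5)) = 28 + (-4 + sqrt(5)) = 24 + sqrt(5))
1/(V(-306) + 5265) = 1/((24 + sqrt(5)) + 5265) = 1/(5289 + sqrt(5))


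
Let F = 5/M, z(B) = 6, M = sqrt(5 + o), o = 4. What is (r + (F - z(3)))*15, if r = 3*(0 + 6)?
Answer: 205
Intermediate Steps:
M = 3 (M = sqrt(5 + 4) = sqrt(9) = 3)
r = 18 (r = 3*6 = 18)
F = 5/3 ≈ 1.6667
(r + (F - z(3)))*15 = (18 + (5/3 - 1*6))*15 = (18 + (5/3 - 6))*15 = (18 - 13/3)*15 = (41/3)*15 = 205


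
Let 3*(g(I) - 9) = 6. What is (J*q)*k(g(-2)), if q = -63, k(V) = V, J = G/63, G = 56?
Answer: -616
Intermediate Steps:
J = 8/9 (J = 56/63 = 56*(1/63) = 8/9 ≈ 0.88889)
g(I) = 11 (g(I) = 9 + (⅓)*6 = 9 + 2 = 11)
(J*q)*k(g(-2)) = ((8/9)*(-63))*11 = -56*11 = -616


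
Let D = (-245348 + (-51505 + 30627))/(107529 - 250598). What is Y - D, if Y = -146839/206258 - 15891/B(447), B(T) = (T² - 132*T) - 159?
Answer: -928890215571178/345861708962341 ≈ -2.6857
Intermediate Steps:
B(T) = -159 + T² - 132*T
Y = -1994163656/2417446889 (Y = -146839/206258 - 15891/(-159 + 447² - 132*447) = -146839*1/206258 - 15891/(-159 + 199809 - 59004) = -146839/206258 - 15891/140646 = -146839/206258 - 15891*1/140646 = -146839/206258 - 5297/46882 = -1994163656/2417446889 ≈ -0.82490)
D = 266226/143069 (D = (-245348 - 20878)/(-143069) = -266226*(-1/143069) = 266226/143069 ≈ 1.8608)
Y - D = -1994163656/2417446889 - 1*266226/143069 = -1994163656/2417446889 - 266226/143069 = -928890215571178/345861708962341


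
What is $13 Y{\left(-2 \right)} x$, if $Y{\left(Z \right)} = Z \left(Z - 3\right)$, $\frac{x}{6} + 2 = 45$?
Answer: $33540$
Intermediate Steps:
$x = 258$ ($x = -12 + 6 \cdot 45 = -12 + 270 = 258$)
$Y{\left(Z \right)} = Z \left(-3 + Z\right)$
$13 Y{\left(-2 \right)} x = 13 \left(- 2 \left(-3 - 2\right)\right) 258 = 13 \left(\left(-2\right) \left(-5\right)\right) 258 = 13 \cdot 10 \cdot 258 = 130 \cdot 258 = 33540$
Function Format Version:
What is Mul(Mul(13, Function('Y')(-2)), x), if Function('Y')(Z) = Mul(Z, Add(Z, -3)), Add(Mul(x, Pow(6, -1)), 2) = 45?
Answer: 33540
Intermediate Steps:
x = 258 (x = Add(-12, Mul(6, 45)) = Add(-12, 270) = 258)
Function('Y')(Z) = Mul(Z, Add(-3, Z))
Mul(Mul(13, Function('Y')(-2)), x) = Mul(Mul(13, Mul(-2, Add(-3, -2))), 258) = Mul(Mul(13, Mul(-2, -5)), 258) = Mul(Mul(13, 10), 258) = Mul(130, 258) = 33540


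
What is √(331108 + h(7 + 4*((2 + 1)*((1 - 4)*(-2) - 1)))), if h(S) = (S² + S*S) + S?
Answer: 17*√1177 ≈ 583.23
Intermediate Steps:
h(S) = S + 2*S² (h(S) = (S² + S²) + S = 2*S² + S = S + 2*S²)
√(331108 + h(7 + 4*((2 + 1)*((1 - 4)*(-2) - 1)))) = √(331108 + (7 + 4*((2 + 1)*((1 - 4)*(-2) - 1)))*(1 + 2*(7 + 4*((2 + 1)*((1 - 4)*(-2) - 1))))) = √(331108 + (7 + 4*(3*(-3*(-2) - 1)))*(1 + 2*(7 + 4*(3*(-3*(-2) - 1))))) = √(331108 + (7 + 4*(3*(6 - 1)))*(1 + 2*(7 + 4*(3*(6 - 1))))) = √(331108 + (7 + 4*(3*5))*(1 + 2*(7 + 4*(3*5)))) = √(331108 + (7 + 4*15)*(1 + 2*(7 + 4*15))) = √(331108 + (7 + 60)*(1 + 2*(7 + 60))) = √(331108 + 67*(1 + 2*67)) = √(331108 + 67*(1 + 134)) = √(331108 + 67*135) = √(331108 + 9045) = √340153 = 17*√1177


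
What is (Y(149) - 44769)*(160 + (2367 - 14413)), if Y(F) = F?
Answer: 530353320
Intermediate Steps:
(Y(149) - 44769)*(160 + (2367 - 14413)) = (149 - 44769)*(160 + (2367 - 14413)) = -44620*(160 - 12046) = -44620*(-11886) = 530353320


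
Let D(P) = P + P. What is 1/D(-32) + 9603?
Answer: 614591/64 ≈ 9603.0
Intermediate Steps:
D(P) = 2*P
1/D(-32) + 9603 = 1/(2*(-32)) + 9603 = 1/(-64) + 9603 = -1/64 + 9603 = 614591/64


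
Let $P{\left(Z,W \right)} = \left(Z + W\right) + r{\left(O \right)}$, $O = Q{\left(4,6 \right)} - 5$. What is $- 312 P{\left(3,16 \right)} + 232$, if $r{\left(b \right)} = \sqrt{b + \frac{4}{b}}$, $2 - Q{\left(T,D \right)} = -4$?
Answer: $-5696 - 312 \sqrt{5} \approx -6393.7$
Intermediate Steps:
$Q{\left(T,D \right)} = 6$ ($Q{\left(T,D \right)} = 2 - -4 = 2 + 4 = 6$)
$O = 1$ ($O = 6 - 5 = 1$)
$P{\left(Z,W \right)} = W + Z + \sqrt{5}$ ($P{\left(Z,W \right)} = \left(Z + W\right) + \sqrt{1 + \frac{4}{1}} = \left(W + Z\right) + \sqrt{1 + 4 \cdot 1} = \left(W + Z\right) + \sqrt{1 + 4} = \left(W + Z\right) + \sqrt{5} = W + Z + \sqrt{5}$)
$- 312 P{\left(3,16 \right)} + 232 = - 312 \left(16 + 3 + \sqrt{5}\right) + 232 = - 312 \left(19 + \sqrt{5}\right) + 232 = \left(-5928 - 312 \sqrt{5}\right) + 232 = -5696 - 312 \sqrt{5}$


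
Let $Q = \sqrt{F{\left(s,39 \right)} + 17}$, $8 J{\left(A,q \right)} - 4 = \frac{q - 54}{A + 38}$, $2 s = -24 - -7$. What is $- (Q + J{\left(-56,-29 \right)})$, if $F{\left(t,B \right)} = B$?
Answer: $- \frac{155}{144} - 2 \sqrt{14} \approx -8.5597$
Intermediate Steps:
$s = - \frac{17}{2}$ ($s = \frac{-24 - -7}{2} = \frac{-24 + 7}{2} = \frac{1}{2} \left(-17\right) = - \frac{17}{2} \approx -8.5$)
$J{\left(A,q \right)} = \frac{1}{2} + \frac{-54 + q}{8 \left(38 + A\right)}$ ($J{\left(A,q \right)} = \frac{1}{2} + \frac{\left(q - 54\right) \frac{1}{A + 38}}{8} = \frac{1}{2} + \frac{\left(-54 + q\right) \frac{1}{38 + A}}{8} = \frac{1}{2} + \frac{\frac{1}{38 + A} \left(-54 + q\right)}{8} = \frac{1}{2} + \frac{-54 + q}{8 \left(38 + A\right)}$)
$Q = 2 \sqrt{14}$ ($Q = \sqrt{39 + 17} = \sqrt{56} = 2 \sqrt{14} \approx 7.4833$)
$- (Q + J{\left(-56,-29 \right)}) = - (2 \sqrt{14} + \frac{98 - 29 + 4 \left(-56\right)}{8 \left(38 - 56\right)}) = - (2 \sqrt{14} + \frac{98 - 29 - 224}{8 \left(-18\right)}) = - (2 \sqrt{14} + \frac{1}{8} \left(- \frac{1}{18}\right) \left(-155\right)) = - (2 \sqrt{14} + \frac{155}{144}) = - (\frac{155}{144} + 2 \sqrt{14}) = - \frac{155}{144} - 2 \sqrt{14}$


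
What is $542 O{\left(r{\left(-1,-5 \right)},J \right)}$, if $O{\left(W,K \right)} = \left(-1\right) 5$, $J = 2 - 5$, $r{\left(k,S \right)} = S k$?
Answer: $-2710$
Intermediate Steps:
$J = -3$ ($J = 2 - 5 = -3$)
$O{\left(W,K \right)} = -5$
$542 O{\left(r{\left(-1,-5 \right)},J \right)} = 542 \left(-5\right) = -2710$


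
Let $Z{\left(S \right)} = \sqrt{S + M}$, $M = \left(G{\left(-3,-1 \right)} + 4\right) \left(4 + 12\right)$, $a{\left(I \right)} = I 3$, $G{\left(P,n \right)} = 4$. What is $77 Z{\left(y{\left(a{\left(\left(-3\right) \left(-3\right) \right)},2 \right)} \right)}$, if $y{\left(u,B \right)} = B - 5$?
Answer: $385 \sqrt{5} \approx 860.89$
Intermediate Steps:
$a{\left(I \right)} = 3 I$
$y{\left(u,B \right)} = -5 + B$ ($y{\left(u,B \right)} = B - 5 = -5 + B$)
$M = 128$ ($M = \left(4 + 4\right) \left(4 + 12\right) = 8 \cdot 16 = 128$)
$Z{\left(S \right)} = \sqrt{128 + S}$ ($Z{\left(S \right)} = \sqrt{S + 128} = \sqrt{128 + S}$)
$77 Z{\left(y{\left(a{\left(\left(-3\right) \left(-3\right) \right)},2 \right)} \right)} = 77 \sqrt{128 + \left(-5 + 2\right)} = 77 \sqrt{128 - 3} = 77 \sqrt{125} = 77 \cdot 5 \sqrt{5} = 385 \sqrt{5}$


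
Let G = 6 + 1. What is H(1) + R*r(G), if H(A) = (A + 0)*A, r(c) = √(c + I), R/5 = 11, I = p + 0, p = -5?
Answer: 1 + 55*√2 ≈ 78.782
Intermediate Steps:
I = -5 (I = -5 + 0 = -5)
G = 7
R = 55 (R = 5*11 = 55)
r(c) = √(-5 + c) (r(c) = √(c - 5) = √(-5 + c))
H(A) = A² (H(A) = A*A = A²)
H(1) + R*r(G) = 1² + 55*√(-5 + 7) = 1 + 55*√2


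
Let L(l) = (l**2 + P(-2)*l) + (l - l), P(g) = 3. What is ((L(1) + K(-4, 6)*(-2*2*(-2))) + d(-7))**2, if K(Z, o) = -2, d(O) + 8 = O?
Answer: 729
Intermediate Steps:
d(O) = -8 + O
L(l) = l**2 + 3*l (L(l) = (l**2 + 3*l) + (l - l) = (l**2 + 3*l) + 0 = l**2 + 3*l)
((L(1) + K(-4, 6)*(-2*2*(-2))) + d(-7))**2 = ((1*(3 + 1) - 2*(-2*2)*(-2)) + (-8 - 7))**2 = ((1*4 - (-8)*(-2)) - 15)**2 = ((4 - 2*8) - 15)**2 = ((4 - 16) - 15)**2 = (-12 - 15)**2 = (-27)**2 = 729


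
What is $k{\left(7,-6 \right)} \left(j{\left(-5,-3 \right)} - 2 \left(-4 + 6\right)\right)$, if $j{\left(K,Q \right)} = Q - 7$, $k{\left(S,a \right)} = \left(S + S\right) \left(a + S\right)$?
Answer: $-196$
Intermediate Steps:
$k{\left(S,a \right)} = 2 S \left(S + a\right)$
$j{\left(K,Q \right)} = -7 + Q$
$k{\left(7,-6 \right)} \left(j{\left(-5,-3 \right)} - 2 \left(-4 + 6\right)\right) = 2 \cdot 7 \left(7 - 6\right) \left(\left(-7 - 3\right) - 2 \left(-4 + 6\right)\right) = 2 \cdot 7 \cdot 1 \left(-10 - 4\right) = 14 \left(-10 - 4\right) = 14 \left(-14\right) = -196$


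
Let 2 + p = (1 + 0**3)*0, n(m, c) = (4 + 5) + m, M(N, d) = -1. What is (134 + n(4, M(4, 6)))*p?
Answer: -294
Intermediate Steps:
n(m, c) = 9 + m
p = -2 (p = -2 + (1 + 0**3)*0 = -2 + (1 + 0)*0 = -2 + 1*0 = -2 + 0 = -2)
(134 + n(4, M(4, 6)))*p = (134 + (9 + 4))*(-2) = (134 + 13)*(-2) = 147*(-2) = -294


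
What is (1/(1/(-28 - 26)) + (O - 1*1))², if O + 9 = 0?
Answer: 4096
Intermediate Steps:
O = -9 (O = -9 + 0 = -9)
(1/(1/(-28 - 26)) + (O - 1*1))² = (1/(1/(-28 - 26)) + (-9 - 1*1))² = (1/(1/(-54)) + (-9 - 1))² = (1/(-1/54) - 10)² = (-54 - 10)² = (-64)² = 4096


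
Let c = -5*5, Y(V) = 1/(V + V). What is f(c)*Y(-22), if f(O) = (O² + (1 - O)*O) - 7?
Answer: 8/11 ≈ 0.72727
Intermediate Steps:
Y(V) = 1/(2*V)
c = -25
f(O) = -7 + O² + O*(1 - O) (f(O) = (O² + O*(1 - O)) - 7 = -7 + O² + O*(1 - O))
f(c)*Y(-22) = (-7 - 25)*((½)/(-22)) = -16*(-1)/22 = -32*(-1/44) = 8/11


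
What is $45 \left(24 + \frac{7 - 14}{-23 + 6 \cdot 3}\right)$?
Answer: $1143$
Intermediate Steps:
$45 \left(24 + \frac{7 - 14}{-23 + 6 \cdot 3}\right) = 45 \left(24 - \frac{7}{-23 + 18}\right) = 45 \left(24 - \frac{7}{-5}\right) = 45 \left(24 - - \frac{7}{5}\right) = 45 \left(24 + \frac{7}{5}\right) = 45 \cdot \frac{127}{5} = 1143$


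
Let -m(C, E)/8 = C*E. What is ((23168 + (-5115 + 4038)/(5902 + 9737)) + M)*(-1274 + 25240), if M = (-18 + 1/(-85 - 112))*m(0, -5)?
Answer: 2894479869550/5213 ≈ 5.5524e+8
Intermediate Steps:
m(C, E) = -8*C*E
M = 0 (M = (-18 + 1/(-85 - 112))*(-8*0*(-5)) = (-18 + 1/(-197))*0 = (-18 - 1/197)*0 = -3547/197*0 = 0)
((23168 + (-5115 + 4038)/(5902 + 9737)) + M)*(-1274 + 25240) = ((23168 + (-5115 + 4038)/(5902 + 9737)) + 0)*(-1274 + 25240) = ((23168 - 1077/15639) + 0)*23966 = ((23168 - 1077*1/15639) + 0)*23966 = ((23168 - 359/5213) + 0)*23966 = (120774425/5213 + 0)*23966 = (120774425/5213)*23966 = 2894479869550/5213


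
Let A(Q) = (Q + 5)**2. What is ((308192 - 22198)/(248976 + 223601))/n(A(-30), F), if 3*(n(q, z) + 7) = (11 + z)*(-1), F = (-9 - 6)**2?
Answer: -857982/121452289 ≈ -0.0070644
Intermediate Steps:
A(Q) = (5 + Q)**2
F = 225 (F = (-15)**2 = 225)
n(q, z) = -32/3 - z/3 (n(q, z) = -7 + ((11 + z)*(-1))/3 = -7 + (-11 - z)/3 = -7 + (-11/3 - z/3) = -32/3 - z/3)
((308192 - 22198)/(248976 + 223601))/n(A(-30), F) = ((308192 - 22198)/(248976 + 223601))/(-32/3 - 1/3*225) = (285994/472577)/(-32/3 - 75) = (285994*(1/472577))/(-257/3) = (285994/472577)*(-3/257) = -857982/121452289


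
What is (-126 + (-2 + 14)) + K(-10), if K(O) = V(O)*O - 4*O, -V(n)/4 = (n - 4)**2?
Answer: 7766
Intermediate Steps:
V(n) = -4*(-4 + n)**2 (V(n) = -4*(n - 4)**2 = -4*(-4 + n)**2)
K(O) = -4*O - 4*O*(-4 + O)**2 (K(O) = (-4*(-4 + O)**2)*O - 4*O = -4*O*(-4 + O)**2 - 4*O = -4*O - 4*O*(-4 + O)**2)
(-126 + (-2 + 14)) + K(-10) = (-126 + (-2 + 14)) - 4*(-10)*(1 + (-4 - 10)**2) = (-126 + 12) - 4*(-10)*(1 + (-14)**2) = -114 - 4*(-10)*(1 + 196) = -114 - 4*(-10)*197 = -114 + 7880 = 7766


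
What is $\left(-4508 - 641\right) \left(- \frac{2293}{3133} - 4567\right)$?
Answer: $\frac{73685814896}{3133} \approx 2.3519 \cdot 10^{7}$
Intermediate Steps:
$\left(-4508 - 641\right) \left(- \frac{2293}{3133} - 4567\right) = - 5149 \left(\left(-2293\right) \frac{1}{3133} - 4567\right) = - 5149 \left(- \frac{2293}{3133} - 4567\right) = \left(-5149\right) \left(- \frac{14310704}{3133}\right) = \frac{73685814896}{3133}$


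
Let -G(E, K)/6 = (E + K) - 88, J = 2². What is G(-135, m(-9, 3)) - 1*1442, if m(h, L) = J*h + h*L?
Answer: 274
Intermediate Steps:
J = 4
m(h, L) = 4*h + L*h (m(h, L) = 4*h + h*L = 4*h + L*h)
G(E, K) = 528 - 6*E - 6*K (G(E, K) = -6*((E + K) - 88) = -6*(-88 + E + K) = 528 - 6*E - 6*K)
G(-135, m(-9, 3)) - 1*1442 = (528 - 6*(-135) - (-54)*(4 + 3)) - 1*1442 = (528 + 810 - (-54)*7) - 1442 = (528 + 810 - 6*(-63)) - 1442 = (528 + 810 + 378) - 1442 = 1716 - 1442 = 274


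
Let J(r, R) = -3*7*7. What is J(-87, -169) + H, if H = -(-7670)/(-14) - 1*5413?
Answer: -42755/7 ≈ -6107.9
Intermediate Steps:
J(r, R) = -147 (J(r, R) = -21*7 = -147)
H = -41726/7 (H = -(-7670)*(-1)/14 - 5413 = -767*5/7 - 5413 = -3835/7 - 5413 = -41726/7 ≈ -5960.9)
J(-87, -169) + H = -147 - 41726/7 = -42755/7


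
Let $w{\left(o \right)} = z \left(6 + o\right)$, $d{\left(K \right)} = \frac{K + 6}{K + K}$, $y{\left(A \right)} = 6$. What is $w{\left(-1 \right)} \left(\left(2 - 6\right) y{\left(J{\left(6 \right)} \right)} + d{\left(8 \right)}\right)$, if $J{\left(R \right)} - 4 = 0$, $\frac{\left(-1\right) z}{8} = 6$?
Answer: $5550$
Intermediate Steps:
$z = -48$ ($z = \left(-8\right) 6 = -48$)
$J{\left(R \right)} = 4$ ($J{\left(R \right)} = 4 + 0 = 4$)
$d{\left(K \right)} = \frac{6 + K}{2 K}$
$w{\left(o \right)} = -288 - 48 o$ ($w{\left(o \right)} = - 48 \left(6 + o\right) = -288 - 48 o$)
$w{\left(-1 \right)} \left(\left(2 - 6\right) y{\left(J{\left(6 \right)} \right)} + d{\left(8 \right)}\right) = \left(-288 - -48\right) \left(\left(2 - 6\right) 6 + \frac{6 + 8}{2 \cdot 8}\right) = \left(-288 + 48\right) \left(\left(-4\right) 6 + \frac{1}{2} \cdot \frac{1}{8} \cdot 14\right) = - 240 \left(-24 + \frac{7}{8}\right) = \left(-240\right) \left(- \frac{185}{8}\right) = 5550$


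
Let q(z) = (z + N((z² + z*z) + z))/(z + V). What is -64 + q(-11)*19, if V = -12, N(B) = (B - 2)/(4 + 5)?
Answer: -15718/207 ≈ -75.932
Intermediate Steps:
N(B) = -2/9 + B/9 (N(B) = (-2 + B)/9 = (-2 + B)*(⅑) = -2/9 + B/9)
q(z) = (-2/9 + 2*z²/9 + 10*z/9)/(-12 + z) (q(z) = (z + (-2/9 + ((z² + z*z) + z)/9))/(z - 12) = (z + (-2/9 + ((z² + z²) + z)/9))/(-12 + z) = (z + (-2/9 + (2*z² + z)/9))/(-12 + z) = (z + (-2/9 + (z + 2*z²)/9))/(-12 + z) = (z + (-2/9 + (z/9 + 2*z²/9)))/(-12 + z) = (z + (-2/9 + z/9 + 2*z²/9))/(-12 + z) = (-2/9 + 2*z²/9 + 10*z/9)/(-12 + z))
-64 + q(-11)*19 = -64 + (2*(-1 + (-11)² + 5*(-11))/(9*(-12 - 11)))*19 = -64 + ((2/9)*(-1 + 121 - 55)/(-23))*19 = -64 + ((2/9)*(-1/23)*65)*19 = -64 - 130/207*19 = -64 - 2470/207 = -15718/207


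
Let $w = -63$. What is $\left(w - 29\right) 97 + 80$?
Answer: $-8844$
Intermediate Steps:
$\left(w - 29\right) 97 + 80 = \left(-63 - 29\right) 97 + 80 = \left(-92\right) 97 + 80 = -8924 + 80 = -8844$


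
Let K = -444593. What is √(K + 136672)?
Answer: I*√307921 ≈ 554.91*I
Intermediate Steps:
√(K + 136672) = √(-444593 + 136672) = √(-307921) = I*√307921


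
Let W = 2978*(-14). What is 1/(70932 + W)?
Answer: 1/29240 ≈ 3.4200e-5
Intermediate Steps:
W = -41692
1/(70932 + W) = 1/(70932 - 41692) = 1/29240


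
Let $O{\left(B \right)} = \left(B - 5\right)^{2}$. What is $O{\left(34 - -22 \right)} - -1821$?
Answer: $4422$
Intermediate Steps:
$O{\left(B \right)} = \left(-5 + B\right)^{2}$
$O{\left(34 - -22 \right)} - -1821 = \left(-5 + \left(34 - -22\right)\right)^{2} - -1821 = \left(-5 + \left(34 + 22\right)\right)^{2} + 1821 = \left(-5 + 56\right)^{2} + 1821 = 51^{2} + 1821 = 2601 + 1821 = 4422$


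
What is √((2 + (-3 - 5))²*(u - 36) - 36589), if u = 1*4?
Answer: I*√37741 ≈ 194.27*I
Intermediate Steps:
u = 4
√((2 + (-3 - 5))²*(u - 36) - 36589) = √((2 + (-3 - 5))²*(4 - 36) - 36589) = √((2 - 8)²*(-32) - 36589) = √((-6)²*(-32) - 36589) = √(36*(-32) - 36589) = √(-1152 - 36589) = √(-37741) = I*√37741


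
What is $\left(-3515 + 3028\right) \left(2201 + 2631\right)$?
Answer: $-2353184$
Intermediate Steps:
$\left(-3515 + 3028\right) \left(2201 + 2631\right) = \left(-487\right) 4832 = -2353184$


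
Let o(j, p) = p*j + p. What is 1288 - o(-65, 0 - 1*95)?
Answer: -4792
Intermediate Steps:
o(j, p) = p + j*p (o(j, p) = j*p + p = p + j*p)
1288 - o(-65, 0 - 1*95) = 1288 - (0 - 1*95)*(1 - 65) = 1288 - (0 - 95)*(-64) = 1288 - (-95)*(-64) = 1288 - 1*6080 = 1288 - 6080 = -4792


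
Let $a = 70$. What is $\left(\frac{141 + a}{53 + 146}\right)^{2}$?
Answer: $\frac{44521}{39601} \approx 1.1242$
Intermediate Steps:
$\left(\frac{141 + a}{53 + 146}\right)^{2} = \left(\frac{141 + 70}{53 + 146}\right)^{2} = \left(\frac{211}{199}\right)^{2} = \frac{44521}{39601}$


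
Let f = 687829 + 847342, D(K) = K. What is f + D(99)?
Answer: 1535270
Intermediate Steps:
f = 1535171
f + D(99) = 1535171 + 99 = 1535270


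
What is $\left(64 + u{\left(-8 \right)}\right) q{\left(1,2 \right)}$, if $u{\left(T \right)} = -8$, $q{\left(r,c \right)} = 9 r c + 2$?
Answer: $1120$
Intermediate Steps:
$q{\left(r,c \right)} = 2 + 9 c r$ ($q{\left(r,c \right)} = 9 c r + 2 = 2 + 9 c r$)
$\left(64 + u{\left(-8 \right)}\right) q{\left(1,2 \right)} = \left(64 - 8\right) \left(2 + 9 \cdot 2 \cdot 1\right) = 56 \left(2 + 18\right) = 56 \cdot 20 = 1120$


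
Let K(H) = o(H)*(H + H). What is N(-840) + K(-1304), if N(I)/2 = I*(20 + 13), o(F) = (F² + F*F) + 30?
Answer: -8869503536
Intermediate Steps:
o(F) = 30 + 2*F² (o(F) = (F² + F²) + 30 = 2*F² + 30 = 30 + 2*F²)
N(I) = 66*I (N(I) = 2*(I*(20 + 13)) = 2*(I*33) = 2*(33*I) = 66*I)
K(H) = 2*H*(30 + 2*H²) (K(H) = (30 + 2*H²)*(H + H) = (30 + 2*H²)*(2*H) = 2*H*(30 + 2*H²))
N(-840) + K(-1304) = 66*(-840) + 4*(-1304)*(15 + (-1304)²) = -55440 + 4*(-1304)*(15 + 1700416) = -55440 + 4*(-1304)*1700431 = -55440 - 8869448096 = -8869503536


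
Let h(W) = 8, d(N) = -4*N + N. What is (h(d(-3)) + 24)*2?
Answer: 64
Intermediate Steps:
d(N) = -3*N
(h(d(-3)) + 24)*2 = (8 + 24)*2 = 32*2 = 64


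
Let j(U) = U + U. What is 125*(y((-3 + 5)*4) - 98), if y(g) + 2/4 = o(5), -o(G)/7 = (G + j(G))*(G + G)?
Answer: -287125/2 ≈ -1.4356e+5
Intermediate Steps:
j(U) = 2*U
o(G) = -42*G**2 (o(G) = -7*(G + 2*G)*(G + G) = -7*3*G*2*G = -42*G**2)
y(g) = -2101/2 (y(g) = -1/2 - 42*5**2 = -1/2 - 42*25 = -1/2 - 1050 = -2101/2)
125*(y((-3 + 5)*4) - 98) = 125*(-2101/2 - 98) = 125*(-2297/2) = -287125/2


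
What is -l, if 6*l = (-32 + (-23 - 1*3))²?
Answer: -1682/3 ≈ -560.67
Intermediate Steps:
l = 1682/3 (l = (-32 + (-23 - 1*3))²/6 = (-32 + (-23 - 3))²/6 = (-32 - 26)²/6 = (⅙)*(-58)² = (⅙)*3364 = 1682/3 ≈ 560.67)
-l = -1*1682/3 = -1682/3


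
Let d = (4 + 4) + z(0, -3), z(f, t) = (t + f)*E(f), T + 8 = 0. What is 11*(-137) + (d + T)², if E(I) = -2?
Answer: -1471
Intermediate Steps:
T = -8 (T = -8 + 0 = -8)
z(f, t) = -2*f - 2*t (z(f, t) = (t + f)*(-2) = (f + t)*(-2) = -2*f - 2*t)
d = 14 (d = (4 + 4) + (-2*0 - 2*(-3)) = 8 + (0 + 6) = 8 + 6 = 14)
11*(-137) + (d + T)² = 11*(-137) + (14 - 8)² = -1507 + 6² = -1507 + 36 = -1471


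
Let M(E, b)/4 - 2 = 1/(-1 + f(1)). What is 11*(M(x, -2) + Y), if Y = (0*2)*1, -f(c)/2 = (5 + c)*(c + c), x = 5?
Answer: 2156/25 ≈ 86.240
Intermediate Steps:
f(c) = -4*c*(5 + c) (f(c) = -2*(5 + c)*(c + c) = -2*(5 + c)*2*c = -4*c*(5 + c))
Y = 0 (Y = 0*1 = 0)
M(E, b) = 196/25 (M(E, b) = 8 + 4/(-1 - 4*1*(5 + 1)) = 8 + 4/(-1 - 4*1*6) = 8 + 4/(-1 - 24) = 8 + 4/(-25) = 8 + 4*(-1/25) = 8 - 4/25 = 196/25)
11*(M(x, -2) + Y) = 11*(196/25 + 0) = 11*(196/25) = 2156/25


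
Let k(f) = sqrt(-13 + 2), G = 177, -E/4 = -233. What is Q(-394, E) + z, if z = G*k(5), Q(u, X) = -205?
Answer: -205 + 177*I*sqrt(11) ≈ -205.0 + 587.04*I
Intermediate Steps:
E = 932 (E = -4*(-233) = 932)
k(f) = I*sqrt(11) (k(f) = sqrt(-11) = I*sqrt(11))
z = 177*I*sqrt(11) (z = 177*(I*sqrt(11)) = 177*I*sqrt(11) ≈ 587.04*I)
Q(-394, E) + z = -205 + 177*I*sqrt(11)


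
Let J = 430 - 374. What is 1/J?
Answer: 1/56 ≈ 0.017857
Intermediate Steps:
J = 56
1/J = 1/56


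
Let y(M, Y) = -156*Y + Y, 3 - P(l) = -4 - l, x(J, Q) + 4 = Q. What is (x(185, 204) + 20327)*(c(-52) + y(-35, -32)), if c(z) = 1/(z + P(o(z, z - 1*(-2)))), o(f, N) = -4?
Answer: 4988861553/49 ≈ 1.0181e+8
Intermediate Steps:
x(J, Q) = -4 + Q
P(l) = 7 + l (P(l) = 3 - (-4 - l) = 3 + (4 + l) = 7 + l)
y(M, Y) = -155*Y
c(z) = 1/(3 + z) (c(z) = 1/(z + (7 - 4)) = 1/(z + 3) = 1/(3 + z))
(x(185, 204) + 20327)*(c(-52) + y(-35, -32)) = ((-4 + 204) + 20327)*(1/(3 - 52) - 155*(-32)) = (200 + 20327)*(1/(-49) + 4960) = 20527*(-1/49 + 4960) = 20527*(243039/49) = 4988861553/49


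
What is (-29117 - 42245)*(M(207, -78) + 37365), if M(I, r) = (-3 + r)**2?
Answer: -3134647212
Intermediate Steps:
(-29117 - 42245)*(M(207, -78) + 37365) = (-29117 - 42245)*((-3 - 78)**2 + 37365) = -71362*((-81)**2 + 37365) = -71362*(6561 + 37365) = -71362*43926 = -3134647212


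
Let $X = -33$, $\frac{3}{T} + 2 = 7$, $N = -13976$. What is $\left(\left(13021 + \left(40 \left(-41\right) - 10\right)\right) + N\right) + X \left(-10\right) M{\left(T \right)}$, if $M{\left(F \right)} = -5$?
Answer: $-4255$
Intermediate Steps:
$T = \frac{3}{5}$ ($T = \frac{3}{-2 + 7} = \frac{3}{5} \approx 0.6$)
$\left(\left(13021 + \left(40 \left(-41\right) - 10\right)\right) + N\right) + X \left(-10\right) M{\left(T \right)} = \left(\left(13021 + \left(40 \left(-41\right) - 10\right)\right) - 13976\right) + \left(-33\right) \left(-10\right) \left(-5\right) = \left(\left(13021 - 1650\right) - 13976\right) + 330 \left(-5\right) = \left(\left(13021 - 1650\right) - 13976\right) - 1650 = \left(11371 - 13976\right) - 1650 = -2605 - 1650 = -4255$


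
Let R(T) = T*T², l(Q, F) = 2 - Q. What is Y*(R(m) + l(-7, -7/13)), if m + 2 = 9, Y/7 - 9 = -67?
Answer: -142912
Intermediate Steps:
Y = -406 (Y = 63 + 7*(-67) = 63 - 469 = -406)
m = 7 (m = -2 + 9 = 7)
R(T) = T³
Y*(R(m) + l(-7, -7/13)) = -406*(7³ + (2 - 1*(-7))) = -406*(343 + (2 + 7)) = -406*(343 + 9) = -406*352 = -142912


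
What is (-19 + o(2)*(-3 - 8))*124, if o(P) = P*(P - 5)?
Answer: 5828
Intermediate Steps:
o(P) = P*(-5 + P)
(-19 + o(2)*(-3 - 8))*124 = (-19 + (2*(-5 + 2))*(-3 - 8))*124 = (-19 + (2*(-3))*(-11))*124 = (-19 - 6*(-11))*124 = (-19 + 66)*124 = 47*124 = 5828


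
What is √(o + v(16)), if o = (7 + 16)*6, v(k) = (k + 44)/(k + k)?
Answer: √2238/4 ≈ 11.827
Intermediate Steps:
v(k) = (44 + k)/(2*k) (v(k) = (44 + k)/((2*k)) = (44 + k)*(1/(2*k)) = (44 + k)/(2*k))
o = 138 (o = 23*6 = 138)
√(o + v(16)) = √(138 + (½)*(44 + 16)/16) = √(138 + (½)*(1/16)*60) = √(138 + 15/8) = √(1119/8) = √2238/4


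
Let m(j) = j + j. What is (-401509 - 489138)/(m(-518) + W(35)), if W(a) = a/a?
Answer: 890647/1035 ≈ 860.53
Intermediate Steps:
W(a) = 1
m(j) = 2*j
(-401509 - 489138)/(m(-518) + W(35)) = (-401509 - 489138)/(2*(-518) + 1) = -890647/(-1036 + 1) = -890647/(-1035) = -890647*(-1/1035) = 890647/1035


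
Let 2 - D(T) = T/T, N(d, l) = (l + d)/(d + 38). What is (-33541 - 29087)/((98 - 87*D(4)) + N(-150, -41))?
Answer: -7014336/1423 ≈ -4929.3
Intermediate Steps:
N(d, l) = (d + l)/(38 + d)
D(T) = 1 (D(T) = 2 - T/T = 2 - 1*1 = 2 - 1 = 1)
(-33541 - 29087)/((98 - 87*D(4)) + N(-150, -41)) = (-33541 - 29087)/((98 - 87*1) + (-150 - 41)/(38 - 150)) = -62628/((98 - 87) - 191/(-112)) = -62628/(11 - 1/112*(-191)) = -62628/(11 + 191/112) = -62628/1423/112 = -62628*112/1423 = -7014336/1423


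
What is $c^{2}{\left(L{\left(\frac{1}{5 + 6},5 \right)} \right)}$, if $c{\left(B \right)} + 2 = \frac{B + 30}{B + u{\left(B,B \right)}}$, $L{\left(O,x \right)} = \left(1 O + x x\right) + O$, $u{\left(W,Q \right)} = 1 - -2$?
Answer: $\frac{169}{96100} \approx 0.0017586$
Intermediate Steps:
$u{\left(W,Q \right)} = 3$ ($u{\left(W,Q \right)} = 1 + 2 = 3$)
$L{\left(O,x \right)} = x^{2} + 2 O$ ($L{\left(O,x \right)} = \left(O + x^{2}\right) + O = x^{2} + 2 O$)
$c{\left(B \right)} = -2 + \frac{30 + B}{3 + B}$ ($c{\left(B \right)} = -2 + \frac{B + 30}{B + 3} = -2 + \frac{30 + B}{3 + B}$)
$c^{2}{\left(L{\left(\frac{1}{5 + 6},5 \right)} \right)} = \left(\frac{24 - \left(5^{2} + \frac{2}{5 + 6}\right)}{3 + \left(5^{2} + \frac{2}{5 + 6}\right)}\right)^{2} = \left(\frac{24 - \left(25 + \frac{2}{11}\right)}{3 + \left(25 + \frac{2}{11}\right)}\right)^{2} = \left(\frac{24 - \frac{277}{11}}{3 + \frac{277}{11}}\right)^{2} = \left(\frac{24 - \frac{277}{11}}{\frac{310}{11}}\right)^{2} = \left(\frac{11}{310} \left(- \frac{13}{11}\right)\right)^{2} = \left(- \frac{13}{310}\right)^{2} = \frac{169}{96100}$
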